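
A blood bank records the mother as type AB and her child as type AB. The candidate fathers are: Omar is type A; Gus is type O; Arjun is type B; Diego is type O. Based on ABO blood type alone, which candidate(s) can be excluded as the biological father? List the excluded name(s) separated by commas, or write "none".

A candidate is excluded only if no genotype consistent with his phenotype could produce a type AB child with a type AB mother.
Gus (type O): no genotype consistent with that phenotype can produce a type-AB child with a type-AB mother.
Diego (type O): no genotype consistent with that phenotype can produce a type-AB child with a type-AB mother.

Gus, Diego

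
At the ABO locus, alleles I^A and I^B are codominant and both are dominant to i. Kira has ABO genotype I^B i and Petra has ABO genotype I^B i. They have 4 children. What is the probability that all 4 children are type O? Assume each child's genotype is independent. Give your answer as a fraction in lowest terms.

ABO cross I^B i × I^B i → 1/4 O, 3/4 B.
So P(type O) = 1/4 per child.
All 4 independent: (1/4)^4 = 1/256.

1/256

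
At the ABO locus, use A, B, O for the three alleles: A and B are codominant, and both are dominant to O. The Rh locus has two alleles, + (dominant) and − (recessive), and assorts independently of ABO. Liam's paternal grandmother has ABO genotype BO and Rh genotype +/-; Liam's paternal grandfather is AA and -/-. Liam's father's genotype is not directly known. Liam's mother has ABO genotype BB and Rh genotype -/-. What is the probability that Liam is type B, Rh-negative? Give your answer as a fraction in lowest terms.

3/8

Liam's father's ABO genotype from BO × AA: 1/2 AB, 1/2 AO.
Crossing each possibility with the mother BB and summing P(type B): 1/2·1/2 + 1/2·1/2 = 1/2.
Similarly for Rh via the father's Rh distribution: P(Rh-) = 3/4.
Independent loci: 1/2 × 3/4 = 3/8.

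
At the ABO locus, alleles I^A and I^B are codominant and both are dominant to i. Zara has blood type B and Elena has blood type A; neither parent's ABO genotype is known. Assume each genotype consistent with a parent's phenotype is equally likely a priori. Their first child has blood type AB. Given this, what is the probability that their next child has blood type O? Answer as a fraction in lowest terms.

1/36

Possible genotypes: Zara ∈ {I^B I^B, I^B i}; Elena ∈ {I^A I^A, I^A i}.
Weight each parental genotype pair by prior × P(type-AB child):
  I^B I^B × I^A I^A: posterior weight 4/9; P(next child type O) = 0.
  I^B I^B × I^A i: posterior weight 2/9; P(next child type O) = 0.
  I^B i × I^A I^A: posterior weight 2/9; P(next child type O) = 0.
  I^B i × I^A i: posterior weight 1/9; P(next child type O) = 1/4.
Weighted sum = 1/36.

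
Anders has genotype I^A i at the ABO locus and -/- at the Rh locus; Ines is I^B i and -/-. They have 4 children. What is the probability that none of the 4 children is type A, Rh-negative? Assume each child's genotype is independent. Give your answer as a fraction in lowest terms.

81/256

ABO cross I^A i × I^B i → 1/4 O, 1/4 A, 1/4 B, 1/4 AB.
Rh cross -/- × -/- → 1 Rh-; so P(type A, Rh-negative) = 1/4 × 1 = 1/4 per child.
P(not type A, Rh-negative) = 3/4 for one child; (3/4)^4 = 81/256.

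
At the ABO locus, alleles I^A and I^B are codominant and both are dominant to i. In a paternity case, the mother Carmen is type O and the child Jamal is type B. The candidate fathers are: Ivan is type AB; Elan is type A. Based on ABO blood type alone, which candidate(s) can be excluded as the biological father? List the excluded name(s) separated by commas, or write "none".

Elan

A candidate is excluded only if no genotype consistent with his phenotype could produce a type B child with a type O mother.
Elan (type A): no genotype consistent with that phenotype can produce a type-B child with a type-O mother.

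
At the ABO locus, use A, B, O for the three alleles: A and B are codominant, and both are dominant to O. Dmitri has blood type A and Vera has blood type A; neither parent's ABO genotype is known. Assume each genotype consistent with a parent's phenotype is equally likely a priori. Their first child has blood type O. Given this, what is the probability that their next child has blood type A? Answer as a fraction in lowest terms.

Possible genotypes: Dmitri ∈ {AA, AO}; Vera ∈ {AA, AO}.
Weight each parental genotype pair by prior × P(type-O child):
  AO × AO: posterior weight 1; P(next child type A) = 3/4.
Weighted sum = 3/4.

3/4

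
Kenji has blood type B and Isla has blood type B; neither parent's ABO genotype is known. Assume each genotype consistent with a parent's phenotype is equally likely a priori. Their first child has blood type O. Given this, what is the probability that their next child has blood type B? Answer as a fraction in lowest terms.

3/4

Possible genotypes: Kenji ∈ {BB, BO}; Isla ∈ {BB, BO}.
Weight each parental genotype pair by prior × P(type-O child):
  BO × BO: posterior weight 1; P(next child type B) = 3/4.
Weighted sum = 3/4.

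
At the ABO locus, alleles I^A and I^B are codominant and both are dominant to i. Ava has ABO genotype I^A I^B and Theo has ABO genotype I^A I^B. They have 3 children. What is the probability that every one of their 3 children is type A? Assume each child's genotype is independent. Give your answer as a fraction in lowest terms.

ABO cross I^A I^B × I^A I^B → 1/4 A, 1/4 B, 1/2 AB.
So P(type A) = 1/4 per child.
All 3 independent: (1/4)^3 = 1/64.

1/64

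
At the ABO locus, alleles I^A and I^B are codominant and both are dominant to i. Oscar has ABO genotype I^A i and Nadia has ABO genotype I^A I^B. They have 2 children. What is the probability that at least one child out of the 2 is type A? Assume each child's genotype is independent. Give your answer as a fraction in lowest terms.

ABO cross I^A i × I^A I^B → 1/2 A, 1/4 B, 1/4 AB.
So P(type A) = 1/2 per child.
P(none) = (1/2)^2 = 1/4; P(at least one) = 1 − 1/4 = 3/4.

3/4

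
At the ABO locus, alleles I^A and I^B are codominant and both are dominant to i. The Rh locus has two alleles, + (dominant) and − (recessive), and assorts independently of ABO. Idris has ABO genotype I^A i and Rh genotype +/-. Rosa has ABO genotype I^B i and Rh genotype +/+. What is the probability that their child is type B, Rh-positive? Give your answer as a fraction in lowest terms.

1/4

ABO cross I^A i × I^B i → offspring phenotypes: 1/4 O, 1/4 A, 1/4 B, 1/4 AB.
Rh cross +/- × +/+ → 1 Rh+.
Independent loci: P(type B, Rh-positive) = 1/4 × 1 = 1/4.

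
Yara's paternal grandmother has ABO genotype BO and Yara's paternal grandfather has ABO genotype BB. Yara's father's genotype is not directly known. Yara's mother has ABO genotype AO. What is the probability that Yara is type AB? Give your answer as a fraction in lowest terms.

Yara's father's ABO genotype from BO × BB: 1/2 BB, 1/2 BO.
Crossing each possibility with the mother AO and summing P(type AB): 1/2·1/2 + 1/2·1/4 = 3/8.

3/8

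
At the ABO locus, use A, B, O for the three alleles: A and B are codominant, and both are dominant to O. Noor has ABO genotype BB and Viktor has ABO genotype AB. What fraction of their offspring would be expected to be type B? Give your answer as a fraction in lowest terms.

1/2

ABO cross BB × AB → offspring phenotypes: 1/2 B, 1/2 AB.
So P(type B) = 1/2.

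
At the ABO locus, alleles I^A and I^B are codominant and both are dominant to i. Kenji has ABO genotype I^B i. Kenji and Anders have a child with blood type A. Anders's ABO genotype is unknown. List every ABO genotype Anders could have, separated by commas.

For each candidate genotype of Anders, check whether crossing it with I^B i can produce every observed child phenotype.
  I^A I^A → possible child types {A, AB} ✓
  I^A I^B → possible child types {A, B, AB} ✓
  I^A i → possible child types {O, A, B, AB} ✓
  I^B I^B → possible child types {B} ✗
  I^B i → possible child types {O, B} ✗
  i i → possible child types {O, B} ✗

I^A I^A, I^A I^B, I^A i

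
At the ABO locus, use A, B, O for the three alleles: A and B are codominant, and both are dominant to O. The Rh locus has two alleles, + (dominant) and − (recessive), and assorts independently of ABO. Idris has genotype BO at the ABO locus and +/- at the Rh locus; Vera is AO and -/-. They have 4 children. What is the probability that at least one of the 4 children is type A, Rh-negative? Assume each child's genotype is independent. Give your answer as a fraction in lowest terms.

ABO cross BO × AO → 1/4 O, 1/4 A, 1/4 B, 1/4 AB.
Rh cross +/- × -/- → 1/2 Rh+, 1/2 Rh-; so P(type A, Rh-negative) = 1/4 × 1/2 = 1/8 per child.
P(none) = (7/8)^4 = 2401/4096; P(at least one) = 1 − 2401/4096 = 1695/4096.

1695/4096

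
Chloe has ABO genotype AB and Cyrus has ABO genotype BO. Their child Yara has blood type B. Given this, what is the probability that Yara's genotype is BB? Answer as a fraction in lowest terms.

Cross AB × BO → 1/4 AB, 1/4 AO, 1/4 BB, 1/4 BO.
Type-B genotypes among offspring: BB (1/4), BO (1/4); total 1/2.
P(BB | type B) = (1/4) / (1/2) = 1/2.

1/2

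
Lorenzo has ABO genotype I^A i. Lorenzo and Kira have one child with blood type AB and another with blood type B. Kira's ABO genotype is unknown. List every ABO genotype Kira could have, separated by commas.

I^A I^B, I^B I^B, I^B i

For each candidate genotype of Kira, check whether crossing it with I^A i can produce every observed child phenotype.
  I^A I^A → possible child types {A} ✗
  I^A I^B → possible child types {A, B, AB} ✓
  I^A i → possible child types {O, A} ✗
  I^B I^B → possible child types {B, AB} ✓
  I^B i → possible child types {O, A, B, AB} ✓
  i i → possible child types {O, A} ✗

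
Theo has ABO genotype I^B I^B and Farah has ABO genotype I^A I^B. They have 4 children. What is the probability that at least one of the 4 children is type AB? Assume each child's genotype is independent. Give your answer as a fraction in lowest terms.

15/16

ABO cross I^B I^B × I^A I^B → 1/2 B, 1/2 AB.
So P(type AB) = 1/2 per child.
P(none) = (1/2)^4 = 1/16; P(at least one) = 1 − 1/16 = 15/16.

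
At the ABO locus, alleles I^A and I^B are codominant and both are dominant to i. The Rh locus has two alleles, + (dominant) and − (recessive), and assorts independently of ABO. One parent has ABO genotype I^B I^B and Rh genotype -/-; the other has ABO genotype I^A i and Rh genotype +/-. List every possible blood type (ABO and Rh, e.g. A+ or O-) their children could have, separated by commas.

Gametes from I^B I^B × I^A i give offspring ABO genotypes I^A I^B, I^B i, i.e. phenotypes B, AB.
Rh cross -/- × +/- → phenotypes Rh+, Rh-.
Combining independently: B+, B-, AB+, AB-.

B+, B-, AB+, AB-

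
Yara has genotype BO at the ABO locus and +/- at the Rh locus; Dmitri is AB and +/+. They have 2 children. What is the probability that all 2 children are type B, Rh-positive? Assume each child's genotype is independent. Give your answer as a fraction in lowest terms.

1/4

ABO cross BO × AB → 1/4 A, 1/2 B, 1/4 AB.
Rh cross +/- × +/+ → 1 Rh+; so P(type B, Rh-positive) = 1/2 × 1 = 1/2 per child.
All 2 independent: (1/2)^2 = 1/4.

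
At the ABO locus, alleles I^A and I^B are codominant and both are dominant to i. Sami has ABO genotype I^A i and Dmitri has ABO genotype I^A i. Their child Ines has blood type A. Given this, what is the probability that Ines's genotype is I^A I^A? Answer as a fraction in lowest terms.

Cross I^A i × I^A i → 1/4 I^A I^A, 1/2 I^A i, 1/4 i i.
Type-A genotypes among offspring: I^A I^A (1/4), I^A i (1/2); total 3/4.
P(I^A I^A | type A) = (1/4) / (3/4) = 1/3.

1/3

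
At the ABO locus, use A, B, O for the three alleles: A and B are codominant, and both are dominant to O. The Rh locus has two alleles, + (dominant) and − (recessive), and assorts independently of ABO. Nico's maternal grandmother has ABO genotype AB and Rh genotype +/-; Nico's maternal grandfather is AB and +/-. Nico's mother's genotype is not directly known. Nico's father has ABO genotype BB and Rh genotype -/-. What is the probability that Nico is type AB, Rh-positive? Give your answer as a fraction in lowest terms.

1/4

Nico's mother's ABO genotype from AB × AB: 1/4 AA, 1/2 AB, 1/4 BB.
Crossing each possibility with the father BB and summing P(type AB): 1/4·1 + 1/2·1/2 + 1/4·0 = 1/2.
Similarly for Rh via the mother's Rh distribution: P(Rh+) = 1/2.
Independent loci: 1/2 × 1/2 = 1/4.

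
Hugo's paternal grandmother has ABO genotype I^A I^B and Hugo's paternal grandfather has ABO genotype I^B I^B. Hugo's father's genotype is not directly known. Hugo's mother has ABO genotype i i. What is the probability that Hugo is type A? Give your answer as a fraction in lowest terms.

1/4

Hugo's father's ABO genotype from I^A I^B × I^B I^B: 1/2 I^A I^B, 1/2 I^B I^B.
Crossing each possibility with the mother i i and summing P(type A): 1/2·1/2 + 1/2·0 = 1/4.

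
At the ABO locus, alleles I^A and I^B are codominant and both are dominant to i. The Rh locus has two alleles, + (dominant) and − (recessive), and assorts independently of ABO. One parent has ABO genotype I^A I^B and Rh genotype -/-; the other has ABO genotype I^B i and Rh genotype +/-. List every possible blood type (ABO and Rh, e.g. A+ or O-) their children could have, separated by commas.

Gametes from I^A I^B × I^B i give offspring ABO genotypes I^A I^B, I^A i, I^B I^B, I^B i, i.e. phenotypes A, B, AB.
Rh cross -/- × +/- → phenotypes Rh+, Rh-.
Combining independently: A+, A-, B+, B-, AB+, AB-.

A+, A-, B+, B-, AB+, AB-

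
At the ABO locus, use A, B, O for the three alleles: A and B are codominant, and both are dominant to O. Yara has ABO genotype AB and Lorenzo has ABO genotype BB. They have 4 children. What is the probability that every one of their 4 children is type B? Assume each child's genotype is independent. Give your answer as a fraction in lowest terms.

ABO cross AB × BB → 1/2 B, 1/2 AB.
So P(type B) = 1/2 per child.
All 4 independent: (1/2)^4 = 1/16.

1/16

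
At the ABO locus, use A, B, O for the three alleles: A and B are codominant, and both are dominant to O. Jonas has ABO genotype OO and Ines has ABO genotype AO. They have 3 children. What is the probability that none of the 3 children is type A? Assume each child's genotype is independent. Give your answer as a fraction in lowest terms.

1/8

ABO cross OO × AO → 1/2 O, 1/2 A.
So P(type A) = 1/2 per child.
P(not type A) = 1/2 for one child; (1/2)^3 = 1/8.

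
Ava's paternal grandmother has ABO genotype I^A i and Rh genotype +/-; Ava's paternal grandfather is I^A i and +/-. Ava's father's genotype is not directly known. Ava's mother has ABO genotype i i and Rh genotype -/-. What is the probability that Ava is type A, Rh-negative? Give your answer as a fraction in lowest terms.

Ava's father's ABO genotype from I^A i × I^A i: 1/4 I^A I^A, 1/2 I^A i, 1/4 i i.
Crossing each possibility with the mother i i and summing P(type A): 1/4·1 + 1/2·1/2 + 1/4·0 = 1/2.
Similarly for Rh via the father's Rh distribution: P(Rh-) = 1/2.
Independent loci: 1/2 × 1/2 = 1/4.

1/4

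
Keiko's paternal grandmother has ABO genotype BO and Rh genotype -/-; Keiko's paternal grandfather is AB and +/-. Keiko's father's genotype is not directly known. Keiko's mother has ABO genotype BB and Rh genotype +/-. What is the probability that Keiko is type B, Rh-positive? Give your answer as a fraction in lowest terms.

15/32

Keiko's father's ABO genotype from BO × AB: 1/4 AB, 1/4 AO, 1/4 BB, 1/4 BO.
Crossing each possibility with the mother BB and summing P(type B): 1/4·1/2 + 1/4·1/2 + 1/4·1 + 1/4·1 = 3/4.
Similarly for Rh via the father's Rh distribution: P(Rh+) = 5/8.
Independent loci: 3/4 × 5/8 = 15/32.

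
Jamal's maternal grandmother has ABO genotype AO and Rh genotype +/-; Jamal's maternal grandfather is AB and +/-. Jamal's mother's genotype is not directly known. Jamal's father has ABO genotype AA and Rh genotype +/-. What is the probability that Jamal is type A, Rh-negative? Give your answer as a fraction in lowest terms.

3/16

Jamal's mother's ABO genotype from AO × AB: 1/4 AA, 1/4 AB, 1/4 AO, 1/4 BO.
Crossing each possibility with the father AA and summing P(type A): 1/4·1 + 1/4·1/2 + 1/4·1 + 1/4·1/2 = 3/4.
Similarly for Rh via the mother's Rh distribution: P(Rh-) = 1/4.
Independent loci: 3/4 × 1/4 = 3/16.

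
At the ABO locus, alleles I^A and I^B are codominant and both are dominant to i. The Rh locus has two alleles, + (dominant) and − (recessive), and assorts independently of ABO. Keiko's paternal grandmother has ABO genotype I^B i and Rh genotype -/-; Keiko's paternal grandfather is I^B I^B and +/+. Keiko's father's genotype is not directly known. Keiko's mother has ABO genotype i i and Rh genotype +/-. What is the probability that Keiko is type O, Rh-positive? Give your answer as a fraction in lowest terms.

Keiko's father's ABO genotype from I^B i × I^B I^B: 1/2 I^B I^B, 1/2 I^B i.
Crossing each possibility with the mother i i and summing P(type O): 1/2·0 + 1/2·1/2 = 1/4.
Similarly for Rh via the father's Rh distribution: P(Rh+) = 3/4.
Independent loci: 1/4 × 3/4 = 3/16.

3/16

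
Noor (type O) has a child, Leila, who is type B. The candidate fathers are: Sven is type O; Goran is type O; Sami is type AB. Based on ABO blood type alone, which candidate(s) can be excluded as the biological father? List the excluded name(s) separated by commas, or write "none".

Sven, Goran

A candidate is excluded only if no genotype consistent with his phenotype could produce a type B child with a type O mother.
Sven (type O): no genotype consistent with that phenotype can produce a type-B child with a type-O mother.
Goran (type O): no genotype consistent with that phenotype can produce a type-B child with a type-O mother.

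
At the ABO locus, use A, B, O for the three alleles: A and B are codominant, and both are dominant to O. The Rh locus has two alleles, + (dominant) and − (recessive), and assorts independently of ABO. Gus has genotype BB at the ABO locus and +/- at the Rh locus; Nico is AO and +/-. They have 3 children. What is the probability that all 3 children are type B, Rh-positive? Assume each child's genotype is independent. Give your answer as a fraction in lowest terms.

ABO cross BB × AO → 1/2 B, 1/2 AB.
Rh cross +/- × +/- → 3/4 Rh+, 1/4 Rh-; so P(type B, Rh-positive) = 1/2 × 3/4 = 3/8 per child.
All 3 independent: (3/8)^3 = 27/512.

27/512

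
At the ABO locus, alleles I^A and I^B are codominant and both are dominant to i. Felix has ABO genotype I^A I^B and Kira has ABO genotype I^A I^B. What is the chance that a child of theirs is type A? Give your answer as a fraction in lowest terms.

1/4

ABO cross I^A I^B × I^A I^B → offspring phenotypes: 1/4 A, 1/4 B, 1/2 AB.
So P(type A) = 1/4.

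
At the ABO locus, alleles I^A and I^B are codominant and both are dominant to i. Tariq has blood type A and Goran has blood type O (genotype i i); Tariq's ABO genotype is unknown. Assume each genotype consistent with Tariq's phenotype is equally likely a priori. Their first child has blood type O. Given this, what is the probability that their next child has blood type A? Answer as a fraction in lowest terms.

Possible genotypes: Tariq ∈ {I^A I^A, I^A i}; Goran ∈ {i i}.
Weight each parental genotype pair by prior × P(type-O child):
  I^A i × i i: posterior weight 1; P(next child type A) = 1/2.
Weighted sum = 1/2.

1/2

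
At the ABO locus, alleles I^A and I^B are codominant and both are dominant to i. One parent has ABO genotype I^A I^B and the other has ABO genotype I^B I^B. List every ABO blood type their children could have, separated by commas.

Gametes from I^A I^B × I^B I^B give offspring ABO genotypes I^A I^B, I^B I^B, i.e. phenotypes B, AB.

B, AB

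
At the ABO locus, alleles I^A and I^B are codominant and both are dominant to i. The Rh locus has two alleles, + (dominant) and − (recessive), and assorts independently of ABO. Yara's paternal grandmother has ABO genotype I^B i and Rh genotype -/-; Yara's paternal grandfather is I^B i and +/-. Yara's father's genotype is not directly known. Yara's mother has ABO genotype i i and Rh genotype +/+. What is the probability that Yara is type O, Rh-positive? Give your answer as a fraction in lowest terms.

1/2

Yara's father's ABO genotype from I^B i × I^B i: 1/4 I^B I^B, 1/2 I^B i, 1/4 i i.
Crossing each possibility with the mother i i and summing P(type O): 1/4·0 + 1/2·1/2 + 1/4·1 = 1/2.
Similarly for Rh via the father's Rh distribution: P(Rh+) = 1.
Independent loci: 1/2 × 1 = 1/2.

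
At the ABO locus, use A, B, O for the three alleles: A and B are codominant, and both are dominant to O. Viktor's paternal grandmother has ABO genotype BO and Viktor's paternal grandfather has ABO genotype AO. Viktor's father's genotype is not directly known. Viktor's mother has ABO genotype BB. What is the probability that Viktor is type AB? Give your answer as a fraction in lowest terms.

1/4

Viktor's father's ABO genotype from BO × AO: 1/4 AB, 1/4 AO, 1/4 BO, 1/4 OO.
Crossing each possibility with the mother BB and summing P(type AB): 1/4·1/2 + 1/4·1/2 + 1/4·0 + 1/4·0 = 1/4.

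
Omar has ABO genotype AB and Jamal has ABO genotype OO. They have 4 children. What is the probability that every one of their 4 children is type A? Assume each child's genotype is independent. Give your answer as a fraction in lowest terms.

1/16

ABO cross AB × OO → 1/2 A, 1/2 B.
So P(type A) = 1/2 per child.
All 4 independent: (1/2)^4 = 1/16.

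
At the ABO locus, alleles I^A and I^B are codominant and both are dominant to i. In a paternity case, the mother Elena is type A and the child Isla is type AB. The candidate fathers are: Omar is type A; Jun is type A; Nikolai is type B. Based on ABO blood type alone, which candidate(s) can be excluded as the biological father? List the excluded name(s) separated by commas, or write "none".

A candidate is excluded only if no genotype consistent with his phenotype could produce a type AB child with a type A mother.
Omar (type A): no genotype consistent with that phenotype can produce a type-AB child with a type-A mother.
Jun (type A): no genotype consistent with that phenotype can produce a type-AB child with a type-A mother.

Omar, Jun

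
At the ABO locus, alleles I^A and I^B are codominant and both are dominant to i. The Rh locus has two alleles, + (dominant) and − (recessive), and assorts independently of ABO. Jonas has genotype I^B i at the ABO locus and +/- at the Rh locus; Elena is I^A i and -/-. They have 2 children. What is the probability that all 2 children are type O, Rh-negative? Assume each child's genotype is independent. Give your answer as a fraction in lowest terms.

1/64

ABO cross I^B i × I^A i → 1/4 O, 1/4 A, 1/4 B, 1/4 AB.
Rh cross +/- × -/- → 1/2 Rh+, 1/2 Rh-; so P(type O, Rh-negative) = 1/4 × 1/2 = 1/8 per child.
All 2 independent: (1/8)^2 = 1/64.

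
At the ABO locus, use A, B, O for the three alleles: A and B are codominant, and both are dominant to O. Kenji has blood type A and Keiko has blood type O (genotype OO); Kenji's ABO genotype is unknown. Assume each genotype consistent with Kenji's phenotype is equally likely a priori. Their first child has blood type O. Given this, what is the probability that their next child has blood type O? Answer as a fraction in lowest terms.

1/2

Possible genotypes: Kenji ∈ {AA, AO}; Keiko ∈ {OO}.
Weight each parental genotype pair by prior × P(type-O child):
  AO × OO: posterior weight 1; P(next child type O) = 1/2.
Weighted sum = 1/2.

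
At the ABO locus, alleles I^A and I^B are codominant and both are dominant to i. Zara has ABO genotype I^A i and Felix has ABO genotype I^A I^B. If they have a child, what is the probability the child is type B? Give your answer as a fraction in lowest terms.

ABO cross I^A i × I^A I^B → offspring phenotypes: 1/2 A, 1/4 B, 1/4 AB.
So P(type B) = 1/4.

1/4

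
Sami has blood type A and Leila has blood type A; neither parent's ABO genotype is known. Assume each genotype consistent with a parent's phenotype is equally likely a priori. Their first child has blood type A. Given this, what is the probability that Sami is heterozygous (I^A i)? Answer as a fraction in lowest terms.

7/15

Possible genotypes: Sami ∈ {I^A I^A, I^A i}; Leila ∈ {I^A I^A, I^A i}.
Weight each parental genotype pair by prior × P(type-A child):
  I^A I^A × I^A I^A: posterior weight 4/15.
  I^A I^A × I^A i: posterior weight 4/15.
  I^A i × I^A I^A: posterior weight 4/15.
  I^A i × I^A i: posterior weight 1/5.
Sum the posterior weight over pairs where Sami is I^A i: 7/15.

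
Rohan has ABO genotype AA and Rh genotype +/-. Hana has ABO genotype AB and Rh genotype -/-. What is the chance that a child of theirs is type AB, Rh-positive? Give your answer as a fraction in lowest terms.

1/4

ABO cross AA × AB → offspring phenotypes: 1/2 A, 1/2 AB.
Rh cross +/- × -/- → 1/2 Rh+, 1/2 Rh-.
Independent loci: P(type AB, Rh-positive) = 1/2 × 1/2 = 1/4.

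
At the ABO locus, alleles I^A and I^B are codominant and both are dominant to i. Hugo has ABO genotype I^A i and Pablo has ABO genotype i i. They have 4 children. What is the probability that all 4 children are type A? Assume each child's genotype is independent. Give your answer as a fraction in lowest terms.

ABO cross I^A i × i i → 1/2 O, 1/2 A.
So P(type A) = 1/2 per child.
All 4 independent: (1/2)^4 = 1/16.

1/16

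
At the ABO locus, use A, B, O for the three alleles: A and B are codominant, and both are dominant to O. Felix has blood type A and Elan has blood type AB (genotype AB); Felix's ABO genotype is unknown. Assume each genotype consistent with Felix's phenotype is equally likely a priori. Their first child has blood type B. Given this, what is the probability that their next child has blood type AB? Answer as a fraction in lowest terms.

1/4

Possible genotypes: Felix ∈ {AA, AO}; Elan ∈ {AB}.
Weight each parental genotype pair by prior × P(type-B child):
  AO × AB: posterior weight 1; P(next child type AB) = 1/4.
Weighted sum = 1/4.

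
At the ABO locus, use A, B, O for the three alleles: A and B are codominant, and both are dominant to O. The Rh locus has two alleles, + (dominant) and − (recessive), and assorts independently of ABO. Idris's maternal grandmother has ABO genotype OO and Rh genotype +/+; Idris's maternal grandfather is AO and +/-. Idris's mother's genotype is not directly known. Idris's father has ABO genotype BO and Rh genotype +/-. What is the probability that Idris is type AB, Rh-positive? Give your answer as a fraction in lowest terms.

Idris's mother's ABO genotype from OO × AO: 1/2 AO, 1/2 OO.
Crossing each possibility with the father BO and summing P(type AB): 1/2·1/4 + 1/2·0 = 1/8.
Similarly for Rh via the mother's Rh distribution: P(Rh+) = 7/8.
Independent loci: 1/8 × 7/8 = 7/64.

7/64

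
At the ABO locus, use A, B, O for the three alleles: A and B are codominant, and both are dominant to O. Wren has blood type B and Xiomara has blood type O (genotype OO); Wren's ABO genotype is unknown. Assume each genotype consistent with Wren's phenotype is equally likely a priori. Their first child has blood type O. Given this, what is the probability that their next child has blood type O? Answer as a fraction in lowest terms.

1/2

Possible genotypes: Wren ∈ {BB, BO}; Xiomara ∈ {OO}.
Weight each parental genotype pair by prior × P(type-O child):
  BO × OO: posterior weight 1; P(next child type O) = 1/2.
Weighted sum = 1/2.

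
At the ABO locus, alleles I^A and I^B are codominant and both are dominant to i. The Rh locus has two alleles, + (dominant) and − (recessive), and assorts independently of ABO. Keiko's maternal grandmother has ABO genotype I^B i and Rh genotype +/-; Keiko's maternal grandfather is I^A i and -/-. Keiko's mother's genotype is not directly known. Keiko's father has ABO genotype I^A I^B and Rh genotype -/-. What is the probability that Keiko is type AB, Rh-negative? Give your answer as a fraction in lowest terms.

Keiko's mother's ABO genotype from I^B i × I^A i: 1/4 I^A I^B, 1/4 I^A i, 1/4 I^B i, 1/4 i i.
Crossing each possibility with the father I^A I^B and summing P(type AB): 1/4·1/2 + 1/4·1/4 + 1/4·1/4 + 1/4·0 = 1/4.
Similarly for Rh via the mother's Rh distribution: P(Rh-) = 3/4.
Independent loci: 1/4 × 3/4 = 3/16.

3/16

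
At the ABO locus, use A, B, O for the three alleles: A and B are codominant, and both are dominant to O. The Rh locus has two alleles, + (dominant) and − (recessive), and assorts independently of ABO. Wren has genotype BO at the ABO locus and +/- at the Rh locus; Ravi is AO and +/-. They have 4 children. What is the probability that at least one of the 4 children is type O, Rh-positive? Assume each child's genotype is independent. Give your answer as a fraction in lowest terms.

ABO cross BO × AO → 1/4 O, 1/4 A, 1/4 B, 1/4 AB.
Rh cross +/- × +/- → 3/4 Rh+, 1/4 Rh-; so P(type O, Rh-positive) = 1/4 × 3/4 = 3/16 per child.
P(none) = (13/16)^4 = 28561/65536; P(at least one) = 1 − 28561/65536 = 36975/65536.

36975/65536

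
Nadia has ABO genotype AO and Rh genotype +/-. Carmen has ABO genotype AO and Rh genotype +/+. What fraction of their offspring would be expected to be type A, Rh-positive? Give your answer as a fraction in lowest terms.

ABO cross AO × AO → offspring phenotypes: 1/4 O, 3/4 A.
Rh cross +/- × +/+ → 1 Rh+.
Independent loci: P(type A, Rh-positive) = 3/4 × 1 = 3/4.

3/4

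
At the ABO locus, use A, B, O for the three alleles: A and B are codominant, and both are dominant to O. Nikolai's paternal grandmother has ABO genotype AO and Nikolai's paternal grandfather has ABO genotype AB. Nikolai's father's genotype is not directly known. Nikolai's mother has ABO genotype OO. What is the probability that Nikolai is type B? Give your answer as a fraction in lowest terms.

1/4

Nikolai's father's ABO genotype from AO × AB: 1/4 AA, 1/4 AB, 1/4 AO, 1/4 BO.
Crossing each possibility with the mother OO and summing P(type B): 1/4·0 + 1/4·1/2 + 1/4·0 + 1/4·1/2 = 1/4.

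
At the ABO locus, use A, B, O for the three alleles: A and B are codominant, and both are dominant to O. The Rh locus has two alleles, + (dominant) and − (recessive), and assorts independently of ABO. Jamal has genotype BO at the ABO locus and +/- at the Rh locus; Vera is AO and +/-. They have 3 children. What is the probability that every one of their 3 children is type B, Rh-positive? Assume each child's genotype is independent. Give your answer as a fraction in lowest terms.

ABO cross BO × AO → 1/4 O, 1/4 A, 1/4 B, 1/4 AB.
Rh cross +/- × +/- → 3/4 Rh+, 1/4 Rh-; so P(type B, Rh-positive) = 1/4 × 3/4 = 3/16 per child.
All 3 independent: (3/16)^3 = 27/4096.

27/4096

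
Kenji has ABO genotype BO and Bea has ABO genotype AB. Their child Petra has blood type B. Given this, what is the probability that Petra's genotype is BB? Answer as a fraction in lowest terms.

1/2

Cross BO × AB → 1/4 AB, 1/4 AO, 1/4 BB, 1/4 BO.
Type-B genotypes among offspring: BB (1/4), BO (1/4); total 1/2.
P(BB | type B) = (1/4) / (1/2) = 1/2.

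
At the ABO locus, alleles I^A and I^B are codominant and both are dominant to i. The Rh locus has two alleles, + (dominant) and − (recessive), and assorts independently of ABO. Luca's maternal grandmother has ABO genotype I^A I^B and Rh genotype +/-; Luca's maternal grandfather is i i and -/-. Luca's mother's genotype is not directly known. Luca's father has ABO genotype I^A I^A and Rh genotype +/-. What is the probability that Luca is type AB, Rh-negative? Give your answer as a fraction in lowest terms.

3/32

Luca's mother's ABO genotype from I^A I^B × i i: 1/2 I^A i, 1/2 I^B i.
Crossing each possibility with the father I^A I^A and summing P(type AB): 1/2·0 + 1/2·1/2 = 1/4.
Similarly for Rh via the mother's Rh distribution: P(Rh-) = 3/8.
Independent loci: 1/4 × 3/8 = 3/32.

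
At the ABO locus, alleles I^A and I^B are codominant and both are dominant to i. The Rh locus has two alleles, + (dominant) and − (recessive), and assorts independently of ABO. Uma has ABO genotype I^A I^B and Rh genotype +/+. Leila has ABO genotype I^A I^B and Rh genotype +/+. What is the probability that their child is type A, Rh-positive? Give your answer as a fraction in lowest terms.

ABO cross I^A I^B × I^A I^B → offspring phenotypes: 1/4 A, 1/4 B, 1/2 AB.
Rh cross +/+ × +/+ → 1 Rh+.
Independent loci: P(type A, Rh-positive) = 1/4 × 1 = 1/4.

1/4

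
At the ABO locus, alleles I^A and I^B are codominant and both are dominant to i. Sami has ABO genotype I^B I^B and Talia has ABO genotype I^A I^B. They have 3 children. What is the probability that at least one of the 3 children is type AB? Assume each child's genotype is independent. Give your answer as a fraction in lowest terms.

7/8

ABO cross I^B I^B × I^A I^B → 1/2 B, 1/2 AB.
So P(type AB) = 1/2 per child.
P(none) = (1/2)^3 = 1/8; P(at least one) = 1 − 1/8 = 7/8.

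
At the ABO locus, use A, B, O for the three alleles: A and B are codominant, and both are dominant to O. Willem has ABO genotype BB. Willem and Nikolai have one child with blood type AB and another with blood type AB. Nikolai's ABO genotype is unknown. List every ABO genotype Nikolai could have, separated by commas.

AA, AB, AO

For each candidate genotype of Nikolai, check whether crossing it with BB can produce every observed child phenotype.
  AA → possible child types {AB} ✓
  AB → possible child types {B, AB} ✓
  AO → possible child types {B, AB} ✓
  BB → possible child types {B} ✗
  BO → possible child types {B} ✗
  OO → possible child types {B} ✗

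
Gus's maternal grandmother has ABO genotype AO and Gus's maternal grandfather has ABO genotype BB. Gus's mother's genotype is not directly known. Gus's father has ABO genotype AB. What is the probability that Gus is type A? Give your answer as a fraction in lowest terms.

1/4

Gus's mother's ABO genotype from AO × BB: 1/2 AB, 1/2 BO.
Crossing each possibility with the father AB and summing P(type A): 1/2·1/4 + 1/2·1/4 = 1/4.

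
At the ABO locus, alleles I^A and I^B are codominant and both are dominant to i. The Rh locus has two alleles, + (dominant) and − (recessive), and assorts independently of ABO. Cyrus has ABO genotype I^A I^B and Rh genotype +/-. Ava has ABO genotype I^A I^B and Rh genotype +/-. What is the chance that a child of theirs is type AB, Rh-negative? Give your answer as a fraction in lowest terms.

1/8

ABO cross I^A I^B × I^A I^B → offspring phenotypes: 1/4 A, 1/4 B, 1/2 AB.
Rh cross +/- × +/- → 3/4 Rh+, 1/4 Rh-.
Independent loci: P(type AB, Rh-negative) = 1/2 × 1/4 = 1/8.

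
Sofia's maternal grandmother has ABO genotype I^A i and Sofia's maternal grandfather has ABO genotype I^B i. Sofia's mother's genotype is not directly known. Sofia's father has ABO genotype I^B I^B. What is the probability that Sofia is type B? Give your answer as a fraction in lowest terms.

Sofia's mother's ABO genotype from I^A i × I^B i: 1/4 I^A I^B, 1/4 I^A i, 1/4 I^B i, 1/4 i i.
Crossing each possibility with the father I^B I^B and summing P(type B): 1/4·1/2 + 1/4·1/2 + 1/4·1 + 1/4·1 = 3/4.

3/4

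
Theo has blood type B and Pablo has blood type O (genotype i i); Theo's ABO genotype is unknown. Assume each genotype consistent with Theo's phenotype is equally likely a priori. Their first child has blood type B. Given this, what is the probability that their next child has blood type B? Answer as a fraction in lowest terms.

Possible genotypes: Theo ∈ {I^B I^B, I^B i}; Pablo ∈ {i i}.
Weight each parental genotype pair by prior × P(type-B child):
  I^B I^B × i i: posterior weight 2/3; P(next child type B) = 1.
  I^B i × i i: posterior weight 1/3; P(next child type B) = 1/2.
Weighted sum = 5/6.

5/6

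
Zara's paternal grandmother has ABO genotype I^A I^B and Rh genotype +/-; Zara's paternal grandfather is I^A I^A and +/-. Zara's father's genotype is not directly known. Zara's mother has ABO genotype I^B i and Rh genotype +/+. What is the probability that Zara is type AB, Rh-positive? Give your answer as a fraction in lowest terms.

Zara's father's ABO genotype from I^A I^B × I^A I^A: 1/2 I^A I^A, 1/2 I^A I^B.
Crossing each possibility with the mother I^B i and summing P(type AB): 1/2·1/2 + 1/2·1/4 = 3/8.
Similarly for Rh via the father's Rh distribution: P(Rh+) = 1.
Independent loci: 3/8 × 1 = 3/8.

3/8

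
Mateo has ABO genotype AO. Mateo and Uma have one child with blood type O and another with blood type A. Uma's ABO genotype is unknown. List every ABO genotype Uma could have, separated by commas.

For each candidate genotype of Uma, check whether crossing it with AO can produce every observed child phenotype.
  AA → possible child types {A} ✗
  AB → possible child types {A, B, AB} ✗
  AO → possible child types {O, A} ✓
  BB → possible child types {B, AB} ✗
  BO → possible child types {O, A, B, AB} ✓
  OO → possible child types {O, A} ✓

AO, BO, OO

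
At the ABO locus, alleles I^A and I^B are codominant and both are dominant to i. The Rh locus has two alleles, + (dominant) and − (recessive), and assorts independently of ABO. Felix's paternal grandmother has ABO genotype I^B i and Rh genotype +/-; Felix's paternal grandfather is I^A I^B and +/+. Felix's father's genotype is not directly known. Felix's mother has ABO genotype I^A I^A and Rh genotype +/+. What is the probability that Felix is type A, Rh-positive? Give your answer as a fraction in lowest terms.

Felix's father's ABO genotype from I^B i × I^A I^B: 1/4 I^A I^B, 1/4 I^A i, 1/4 I^B I^B, 1/4 I^B i.
Crossing each possibility with the mother I^A I^A and summing P(type A): 1/4·1/2 + 1/4·1 + 1/4·0 + 1/4·1/2 = 1/2.
Similarly for Rh via the father's Rh distribution: P(Rh+) = 1.
Independent loci: 1/2 × 1 = 1/2.

1/2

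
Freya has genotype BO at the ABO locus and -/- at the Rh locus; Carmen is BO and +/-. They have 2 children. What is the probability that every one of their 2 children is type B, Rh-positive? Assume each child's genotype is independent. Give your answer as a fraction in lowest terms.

9/64

ABO cross BO × BO → 1/4 O, 3/4 B.
Rh cross -/- × +/- → 1/2 Rh+, 1/2 Rh-; so P(type B, Rh-positive) = 3/4 × 1/2 = 3/8 per child.
All 2 independent: (3/8)^2 = 9/64.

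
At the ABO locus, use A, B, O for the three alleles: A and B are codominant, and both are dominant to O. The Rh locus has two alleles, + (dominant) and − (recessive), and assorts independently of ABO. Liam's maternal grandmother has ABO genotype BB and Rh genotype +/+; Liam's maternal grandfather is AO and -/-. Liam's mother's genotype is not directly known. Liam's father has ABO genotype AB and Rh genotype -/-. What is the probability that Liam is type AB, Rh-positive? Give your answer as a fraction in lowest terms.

3/16

Liam's mother's ABO genotype from BB × AO: 1/2 AB, 1/2 BO.
Crossing each possibility with the father AB and summing P(type AB): 1/2·1/2 + 1/2·1/4 = 3/8.
Similarly for Rh via the mother's Rh distribution: P(Rh+) = 1/2.
Independent loci: 3/8 × 1/2 = 3/16.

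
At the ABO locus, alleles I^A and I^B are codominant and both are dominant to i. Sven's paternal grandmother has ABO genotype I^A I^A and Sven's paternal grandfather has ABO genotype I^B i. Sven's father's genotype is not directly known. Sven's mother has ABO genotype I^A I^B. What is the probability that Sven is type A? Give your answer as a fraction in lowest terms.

3/8

Sven's father's ABO genotype from I^A I^A × I^B i: 1/2 I^A I^B, 1/2 I^A i.
Crossing each possibility with the mother I^A I^B and summing P(type A): 1/2·1/4 + 1/2·1/2 = 3/8.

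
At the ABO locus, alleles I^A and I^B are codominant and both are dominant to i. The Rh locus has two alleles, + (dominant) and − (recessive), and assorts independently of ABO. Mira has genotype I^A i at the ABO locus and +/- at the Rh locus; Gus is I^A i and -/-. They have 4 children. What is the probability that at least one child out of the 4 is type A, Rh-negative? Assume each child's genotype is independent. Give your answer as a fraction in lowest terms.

ABO cross I^A i × I^A i → 1/4 O, 3/4 A.
Rh cross +/- × -/- → 1/2 Rh+, 1/2 Rh-; so P(type A, Rh-negative) = 3/4 × 1/2 = 3/8 per child.
P(none) = (5/8)^4 = 625/4096; P(at least one) = 1 − 625/4096 = 3471/4096.

3471/4096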